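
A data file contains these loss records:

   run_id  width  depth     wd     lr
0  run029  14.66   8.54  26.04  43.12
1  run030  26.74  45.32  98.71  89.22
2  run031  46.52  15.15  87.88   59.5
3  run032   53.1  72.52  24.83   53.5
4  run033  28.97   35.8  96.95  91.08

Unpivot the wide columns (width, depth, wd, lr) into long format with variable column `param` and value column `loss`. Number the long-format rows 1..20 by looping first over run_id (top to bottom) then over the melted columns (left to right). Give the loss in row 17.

28.97

20 rows total (5 × 4). Row 17: index ⌊(17-1)/4⌋ = 4 into run_id → run033; (17-1) mod 4 = 0 into the melted columns → width.
So row 17 is (run033, width, 28.97); loss = 28.97.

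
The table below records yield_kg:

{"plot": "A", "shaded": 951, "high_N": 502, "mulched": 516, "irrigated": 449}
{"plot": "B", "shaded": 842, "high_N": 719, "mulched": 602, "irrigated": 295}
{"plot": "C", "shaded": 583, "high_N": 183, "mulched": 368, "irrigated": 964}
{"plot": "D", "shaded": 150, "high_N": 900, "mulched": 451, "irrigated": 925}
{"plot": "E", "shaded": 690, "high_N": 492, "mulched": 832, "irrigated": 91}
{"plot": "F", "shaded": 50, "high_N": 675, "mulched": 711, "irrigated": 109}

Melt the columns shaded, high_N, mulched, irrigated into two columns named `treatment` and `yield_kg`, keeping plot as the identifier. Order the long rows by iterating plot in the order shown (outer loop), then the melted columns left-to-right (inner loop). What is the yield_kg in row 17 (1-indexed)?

690

24 rows total (6 × 4). Row 17: index ⌊(17-1)/4⌋ = 4 into plot → E; (17-1) mod 4 = 0 into the melted columns → shaded.
So row 17 is (E, shaded, 690); yield_kg = 690.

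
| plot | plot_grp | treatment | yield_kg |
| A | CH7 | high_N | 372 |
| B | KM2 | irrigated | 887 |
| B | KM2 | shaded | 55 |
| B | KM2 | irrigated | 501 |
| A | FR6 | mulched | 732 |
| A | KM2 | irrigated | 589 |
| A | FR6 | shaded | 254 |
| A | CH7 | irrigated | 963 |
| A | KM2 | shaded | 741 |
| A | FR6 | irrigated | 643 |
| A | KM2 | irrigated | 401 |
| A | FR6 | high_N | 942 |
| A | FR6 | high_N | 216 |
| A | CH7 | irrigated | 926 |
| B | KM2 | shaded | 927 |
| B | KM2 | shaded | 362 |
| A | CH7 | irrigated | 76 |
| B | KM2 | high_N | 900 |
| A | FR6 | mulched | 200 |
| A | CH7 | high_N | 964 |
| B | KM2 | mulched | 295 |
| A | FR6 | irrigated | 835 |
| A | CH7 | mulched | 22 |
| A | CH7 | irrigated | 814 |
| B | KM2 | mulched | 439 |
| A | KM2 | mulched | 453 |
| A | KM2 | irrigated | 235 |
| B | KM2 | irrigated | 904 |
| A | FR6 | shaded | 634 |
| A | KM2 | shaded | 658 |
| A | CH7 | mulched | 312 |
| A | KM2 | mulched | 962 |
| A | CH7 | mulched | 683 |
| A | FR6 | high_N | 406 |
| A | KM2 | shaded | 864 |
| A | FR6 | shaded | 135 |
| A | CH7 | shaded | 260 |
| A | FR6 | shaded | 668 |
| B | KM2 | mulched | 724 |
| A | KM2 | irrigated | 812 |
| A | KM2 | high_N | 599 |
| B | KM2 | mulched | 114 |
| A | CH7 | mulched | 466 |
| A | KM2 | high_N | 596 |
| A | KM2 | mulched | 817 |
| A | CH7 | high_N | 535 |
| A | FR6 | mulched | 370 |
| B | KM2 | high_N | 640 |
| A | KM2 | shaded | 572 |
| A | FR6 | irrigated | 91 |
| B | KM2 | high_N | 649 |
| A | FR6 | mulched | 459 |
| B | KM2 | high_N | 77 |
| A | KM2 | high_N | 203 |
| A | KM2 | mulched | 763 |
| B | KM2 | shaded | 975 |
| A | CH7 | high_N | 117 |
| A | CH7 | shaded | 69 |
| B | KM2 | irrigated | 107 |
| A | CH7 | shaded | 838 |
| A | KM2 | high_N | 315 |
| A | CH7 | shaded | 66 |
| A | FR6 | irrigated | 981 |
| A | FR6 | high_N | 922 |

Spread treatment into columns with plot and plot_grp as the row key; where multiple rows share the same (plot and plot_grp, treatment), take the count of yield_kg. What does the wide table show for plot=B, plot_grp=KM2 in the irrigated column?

4

Rows with plot=B, plot_grp=KM2 and treatment=irrigated: yield_kg values are 887, 501, 904, 107.
4 rows match — count = 4.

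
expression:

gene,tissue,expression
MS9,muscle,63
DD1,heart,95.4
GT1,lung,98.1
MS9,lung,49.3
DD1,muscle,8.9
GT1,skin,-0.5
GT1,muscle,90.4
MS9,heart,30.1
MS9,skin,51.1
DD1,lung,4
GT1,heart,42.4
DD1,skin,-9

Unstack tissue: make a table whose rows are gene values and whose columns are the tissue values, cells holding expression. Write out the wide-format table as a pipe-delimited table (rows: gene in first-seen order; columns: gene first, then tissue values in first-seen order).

Columns: gene plus the 4 distinct tissue values (muscle, heart, lung, skin).
For example, row MS9 column muscle takes expression=63 from the long row (MS9, muscle).

| gene | muscle | heart | lung | skin |
| MS9 | 63 | 30.1 | 49.3 | 51.1 |
| DD1 | 8.9 | 95.4 | 4 | -9 |
| GT1 | 90.4 | 42.4 | 98.1 | -0.5 |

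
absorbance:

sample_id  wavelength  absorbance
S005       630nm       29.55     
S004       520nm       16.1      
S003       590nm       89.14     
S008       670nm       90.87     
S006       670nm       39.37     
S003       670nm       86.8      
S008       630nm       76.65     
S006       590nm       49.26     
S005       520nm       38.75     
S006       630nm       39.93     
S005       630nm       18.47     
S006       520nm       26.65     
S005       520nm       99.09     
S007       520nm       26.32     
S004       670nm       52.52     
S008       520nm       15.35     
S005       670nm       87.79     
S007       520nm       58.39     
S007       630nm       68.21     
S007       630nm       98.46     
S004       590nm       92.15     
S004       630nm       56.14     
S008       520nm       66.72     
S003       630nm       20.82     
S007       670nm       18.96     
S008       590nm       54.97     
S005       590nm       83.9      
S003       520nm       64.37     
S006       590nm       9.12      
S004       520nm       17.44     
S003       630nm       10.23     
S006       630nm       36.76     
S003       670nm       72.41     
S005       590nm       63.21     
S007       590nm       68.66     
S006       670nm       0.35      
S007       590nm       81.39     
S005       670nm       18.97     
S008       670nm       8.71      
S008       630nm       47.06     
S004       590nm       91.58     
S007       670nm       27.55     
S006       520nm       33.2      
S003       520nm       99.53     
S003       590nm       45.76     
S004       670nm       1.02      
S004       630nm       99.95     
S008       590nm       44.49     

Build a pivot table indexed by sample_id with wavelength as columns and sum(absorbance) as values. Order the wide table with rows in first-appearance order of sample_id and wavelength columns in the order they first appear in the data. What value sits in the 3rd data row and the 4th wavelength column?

With rows in first-appearance order of sample_id, row 3 is sample_id=S003. wavelength columns in first-appearance order: 630nm, 520nm, 590nm, 670nm; column 4 is 670nm.
Long rows with sample_id=S003, wavelength=670nm: 86.8 + 72.41 = 159.21.

159.21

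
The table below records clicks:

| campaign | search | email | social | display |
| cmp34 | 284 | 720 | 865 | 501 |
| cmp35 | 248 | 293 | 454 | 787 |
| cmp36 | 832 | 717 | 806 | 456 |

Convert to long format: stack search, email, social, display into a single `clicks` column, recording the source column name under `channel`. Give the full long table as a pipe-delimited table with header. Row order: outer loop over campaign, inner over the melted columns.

| campaign | channel | clicks |
| cmp34 | search | 284 |
| cmp34 | email | 720 |
| cmp34 | social | 865 |
| cmp34 | display | 501 |
| cmp35 | search | 248 |
| cmp35 | email | 293 |
| cmp35 | social | 454 |
| cmp35 | display | 787 |
| cmp36 | search | 832 |
| cmp36 | email | 717 |
| cmp36 | social | 806 |
| cmp36 | display | 456 |

Each (campaign, column) pair becomes one row: 3 × 4 = 12 rows.
For example, (cmp34, search) → clicks=284.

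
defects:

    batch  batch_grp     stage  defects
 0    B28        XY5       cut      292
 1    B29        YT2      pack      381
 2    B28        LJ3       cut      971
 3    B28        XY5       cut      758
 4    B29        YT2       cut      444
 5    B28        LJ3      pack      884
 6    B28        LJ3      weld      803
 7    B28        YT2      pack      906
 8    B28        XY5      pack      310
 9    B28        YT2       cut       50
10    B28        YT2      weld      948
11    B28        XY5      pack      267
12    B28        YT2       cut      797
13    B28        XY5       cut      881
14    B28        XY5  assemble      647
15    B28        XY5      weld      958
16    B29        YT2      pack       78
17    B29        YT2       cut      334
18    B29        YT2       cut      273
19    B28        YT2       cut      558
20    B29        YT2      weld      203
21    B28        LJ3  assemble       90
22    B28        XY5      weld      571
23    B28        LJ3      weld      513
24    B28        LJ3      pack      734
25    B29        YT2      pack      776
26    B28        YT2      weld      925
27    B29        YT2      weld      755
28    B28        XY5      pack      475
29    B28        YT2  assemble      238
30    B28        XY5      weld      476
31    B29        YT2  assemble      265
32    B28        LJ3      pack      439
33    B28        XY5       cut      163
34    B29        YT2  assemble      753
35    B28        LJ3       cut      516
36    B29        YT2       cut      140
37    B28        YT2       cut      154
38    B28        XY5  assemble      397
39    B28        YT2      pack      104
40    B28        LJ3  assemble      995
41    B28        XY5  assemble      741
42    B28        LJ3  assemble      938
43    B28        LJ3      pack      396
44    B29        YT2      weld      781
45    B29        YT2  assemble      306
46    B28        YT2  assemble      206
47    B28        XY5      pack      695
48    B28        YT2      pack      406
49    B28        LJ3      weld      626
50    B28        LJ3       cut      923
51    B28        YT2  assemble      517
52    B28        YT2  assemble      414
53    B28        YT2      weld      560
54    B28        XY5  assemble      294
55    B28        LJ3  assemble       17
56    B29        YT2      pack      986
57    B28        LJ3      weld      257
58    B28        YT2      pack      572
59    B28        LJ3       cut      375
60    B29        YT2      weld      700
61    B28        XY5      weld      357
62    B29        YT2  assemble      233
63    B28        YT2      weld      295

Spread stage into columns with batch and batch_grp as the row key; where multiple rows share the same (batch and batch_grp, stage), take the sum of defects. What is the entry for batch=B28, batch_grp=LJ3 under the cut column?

Rows with batch=B28, batch_grp=LJ3 and stage=cut: defects values are 971, 516, 923, 375.
971 + 516 + 923 + 375 = 2785.

2785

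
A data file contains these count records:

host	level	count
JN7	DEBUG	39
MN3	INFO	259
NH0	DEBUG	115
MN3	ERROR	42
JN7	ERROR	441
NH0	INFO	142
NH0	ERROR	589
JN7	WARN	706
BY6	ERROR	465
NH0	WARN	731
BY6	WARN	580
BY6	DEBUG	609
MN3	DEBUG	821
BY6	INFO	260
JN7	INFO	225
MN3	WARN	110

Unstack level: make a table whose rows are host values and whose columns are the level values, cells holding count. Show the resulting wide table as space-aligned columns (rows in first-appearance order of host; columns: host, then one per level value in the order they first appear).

host  DEBUG  INFO  ERROR  WARN
JN7   39     225   441    706 
MN3   821    259   42     110 
NH0   115    142   589    731 
BY6   609    260   465    580 

Columns: host plus the 4 distinct level values (DEBUG, INFO, ERROR, WARN).
For example, row JN7 column DEBUG takes count=39 from the long row (JN7, DEBUG).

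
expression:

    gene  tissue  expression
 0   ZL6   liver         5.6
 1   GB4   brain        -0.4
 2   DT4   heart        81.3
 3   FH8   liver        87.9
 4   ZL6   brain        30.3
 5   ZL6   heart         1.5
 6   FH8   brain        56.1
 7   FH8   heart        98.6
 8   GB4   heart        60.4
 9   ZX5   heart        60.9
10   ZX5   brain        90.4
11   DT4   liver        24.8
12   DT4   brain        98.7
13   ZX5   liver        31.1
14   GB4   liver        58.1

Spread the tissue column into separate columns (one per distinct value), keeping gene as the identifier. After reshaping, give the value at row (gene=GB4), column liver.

58.1

Wide layout: rows indexed by gene, columns are the 3 distinct tissue values (liver, brain, heart).
Cell (gene=GB4, tissue=liver) draws from the long row where gene=GB4 and tissue=liver, which has expression=58.1.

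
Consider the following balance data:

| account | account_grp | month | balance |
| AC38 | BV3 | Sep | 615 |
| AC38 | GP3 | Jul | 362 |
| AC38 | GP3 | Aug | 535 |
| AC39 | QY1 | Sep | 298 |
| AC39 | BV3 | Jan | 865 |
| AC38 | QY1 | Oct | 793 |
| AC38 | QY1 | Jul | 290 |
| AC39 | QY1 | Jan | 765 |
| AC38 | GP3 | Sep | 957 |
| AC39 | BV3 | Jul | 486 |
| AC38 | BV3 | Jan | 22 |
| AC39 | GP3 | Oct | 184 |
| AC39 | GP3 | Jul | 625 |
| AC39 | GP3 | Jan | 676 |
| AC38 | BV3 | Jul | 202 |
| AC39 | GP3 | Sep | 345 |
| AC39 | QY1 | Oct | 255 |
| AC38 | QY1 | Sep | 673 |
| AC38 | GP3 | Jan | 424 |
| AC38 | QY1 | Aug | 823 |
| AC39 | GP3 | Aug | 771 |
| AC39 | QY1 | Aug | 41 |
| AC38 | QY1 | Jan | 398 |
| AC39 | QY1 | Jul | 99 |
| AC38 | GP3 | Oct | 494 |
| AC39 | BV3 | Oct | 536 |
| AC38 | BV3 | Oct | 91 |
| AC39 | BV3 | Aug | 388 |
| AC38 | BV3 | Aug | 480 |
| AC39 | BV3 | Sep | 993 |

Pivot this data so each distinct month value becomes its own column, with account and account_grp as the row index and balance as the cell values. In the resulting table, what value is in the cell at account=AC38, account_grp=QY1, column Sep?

673

Wide layout: rows indexed by account and account_grp, columns are the 5 distinct month values (Sep, Jul, Aug, Jan, Oct).
Cell (account=AC38, account_grp=QY1, month=Sep) draws from the long row where account=AC38, account_grp=QY1 and month=Sep, which has balance=673.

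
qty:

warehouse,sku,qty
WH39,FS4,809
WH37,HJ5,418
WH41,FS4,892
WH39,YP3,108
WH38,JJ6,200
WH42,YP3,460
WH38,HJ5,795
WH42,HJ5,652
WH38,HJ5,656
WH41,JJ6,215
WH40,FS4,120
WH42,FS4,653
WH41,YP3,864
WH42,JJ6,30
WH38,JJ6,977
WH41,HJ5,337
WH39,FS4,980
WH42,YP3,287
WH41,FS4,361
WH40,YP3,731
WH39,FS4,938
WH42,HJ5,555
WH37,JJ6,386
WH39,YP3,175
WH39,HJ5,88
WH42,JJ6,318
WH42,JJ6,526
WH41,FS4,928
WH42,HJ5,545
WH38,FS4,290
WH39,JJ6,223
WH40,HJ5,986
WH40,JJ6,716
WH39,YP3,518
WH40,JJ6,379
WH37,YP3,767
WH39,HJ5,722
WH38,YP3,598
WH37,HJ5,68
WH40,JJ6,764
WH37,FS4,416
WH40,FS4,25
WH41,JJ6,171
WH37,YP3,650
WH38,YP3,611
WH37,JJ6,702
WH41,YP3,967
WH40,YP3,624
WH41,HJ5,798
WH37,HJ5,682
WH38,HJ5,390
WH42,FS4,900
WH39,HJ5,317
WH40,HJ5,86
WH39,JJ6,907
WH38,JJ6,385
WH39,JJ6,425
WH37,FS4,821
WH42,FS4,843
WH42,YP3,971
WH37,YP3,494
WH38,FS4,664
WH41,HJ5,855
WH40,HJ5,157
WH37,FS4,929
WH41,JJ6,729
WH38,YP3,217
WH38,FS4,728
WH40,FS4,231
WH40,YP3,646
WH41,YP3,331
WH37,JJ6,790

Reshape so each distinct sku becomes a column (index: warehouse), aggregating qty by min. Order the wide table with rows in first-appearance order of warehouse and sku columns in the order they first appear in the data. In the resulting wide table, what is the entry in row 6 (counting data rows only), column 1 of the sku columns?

25

With rows in first-appearance order of warehouse, row 6 is warehouse=WH40. sku columns in first-appearance order: FS4, HJ5, YP3, JJ6; column 1 is FS4.
Long rows with warehouse=WH40, sku=FS4: min(120, 25, 231) = 25.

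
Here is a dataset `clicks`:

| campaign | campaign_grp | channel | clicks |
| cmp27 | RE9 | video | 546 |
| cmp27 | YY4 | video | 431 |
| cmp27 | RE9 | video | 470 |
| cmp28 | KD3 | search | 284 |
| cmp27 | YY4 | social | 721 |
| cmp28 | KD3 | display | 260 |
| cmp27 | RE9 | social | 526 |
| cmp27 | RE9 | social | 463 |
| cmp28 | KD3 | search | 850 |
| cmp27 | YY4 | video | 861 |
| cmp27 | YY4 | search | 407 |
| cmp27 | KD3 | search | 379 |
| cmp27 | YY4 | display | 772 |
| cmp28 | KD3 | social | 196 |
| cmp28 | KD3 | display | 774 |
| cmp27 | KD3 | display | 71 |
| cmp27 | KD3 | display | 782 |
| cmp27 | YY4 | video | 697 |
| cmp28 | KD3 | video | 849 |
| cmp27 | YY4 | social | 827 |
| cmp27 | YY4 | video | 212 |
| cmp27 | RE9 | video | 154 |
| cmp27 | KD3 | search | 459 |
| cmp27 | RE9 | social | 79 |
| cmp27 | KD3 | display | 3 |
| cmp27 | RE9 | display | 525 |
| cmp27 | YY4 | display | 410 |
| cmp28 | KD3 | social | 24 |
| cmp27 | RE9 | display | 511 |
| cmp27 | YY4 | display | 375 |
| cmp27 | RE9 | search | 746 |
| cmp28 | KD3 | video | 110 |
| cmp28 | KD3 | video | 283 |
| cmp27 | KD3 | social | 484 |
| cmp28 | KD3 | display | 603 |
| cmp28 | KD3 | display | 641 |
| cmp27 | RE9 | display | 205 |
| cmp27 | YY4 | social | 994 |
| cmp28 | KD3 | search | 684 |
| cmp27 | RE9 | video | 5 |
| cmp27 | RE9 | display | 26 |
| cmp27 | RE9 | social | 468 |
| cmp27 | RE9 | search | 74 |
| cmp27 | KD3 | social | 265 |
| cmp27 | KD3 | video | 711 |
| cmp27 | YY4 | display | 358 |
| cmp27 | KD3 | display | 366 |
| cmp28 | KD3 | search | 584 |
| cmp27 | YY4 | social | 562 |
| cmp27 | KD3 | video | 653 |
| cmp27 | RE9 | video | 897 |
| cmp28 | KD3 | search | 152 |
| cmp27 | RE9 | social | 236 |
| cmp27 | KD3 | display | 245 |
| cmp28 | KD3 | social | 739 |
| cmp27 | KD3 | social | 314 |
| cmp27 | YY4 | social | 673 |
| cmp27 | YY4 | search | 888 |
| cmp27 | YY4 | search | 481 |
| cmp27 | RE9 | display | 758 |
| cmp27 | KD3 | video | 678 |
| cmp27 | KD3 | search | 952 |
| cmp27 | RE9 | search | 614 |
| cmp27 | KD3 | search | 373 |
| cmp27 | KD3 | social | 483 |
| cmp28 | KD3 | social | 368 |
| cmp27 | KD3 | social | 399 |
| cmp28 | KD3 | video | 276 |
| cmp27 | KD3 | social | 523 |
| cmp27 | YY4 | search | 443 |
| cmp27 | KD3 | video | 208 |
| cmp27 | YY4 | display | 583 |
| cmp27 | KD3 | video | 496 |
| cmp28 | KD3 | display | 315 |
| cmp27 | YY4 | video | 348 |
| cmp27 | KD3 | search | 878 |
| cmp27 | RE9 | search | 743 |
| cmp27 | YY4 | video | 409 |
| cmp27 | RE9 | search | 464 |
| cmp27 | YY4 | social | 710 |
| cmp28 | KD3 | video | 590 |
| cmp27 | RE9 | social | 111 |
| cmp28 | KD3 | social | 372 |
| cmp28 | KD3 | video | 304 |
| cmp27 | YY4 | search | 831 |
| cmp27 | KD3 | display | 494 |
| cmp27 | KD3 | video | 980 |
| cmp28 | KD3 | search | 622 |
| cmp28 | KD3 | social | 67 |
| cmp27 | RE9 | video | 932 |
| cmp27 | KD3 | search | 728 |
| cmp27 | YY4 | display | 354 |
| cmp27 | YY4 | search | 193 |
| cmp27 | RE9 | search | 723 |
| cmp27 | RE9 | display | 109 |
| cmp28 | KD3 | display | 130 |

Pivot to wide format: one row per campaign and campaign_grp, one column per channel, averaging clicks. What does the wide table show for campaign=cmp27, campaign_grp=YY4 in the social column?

Rows with campaign=cmp27, campaign_grp=YY4 and channel=social: clicks values are 721, 827, 994, 562, 673, 710.
(721 + 827 + 994 + 562 + 673 + 710) / 6 = 747.83.

747.83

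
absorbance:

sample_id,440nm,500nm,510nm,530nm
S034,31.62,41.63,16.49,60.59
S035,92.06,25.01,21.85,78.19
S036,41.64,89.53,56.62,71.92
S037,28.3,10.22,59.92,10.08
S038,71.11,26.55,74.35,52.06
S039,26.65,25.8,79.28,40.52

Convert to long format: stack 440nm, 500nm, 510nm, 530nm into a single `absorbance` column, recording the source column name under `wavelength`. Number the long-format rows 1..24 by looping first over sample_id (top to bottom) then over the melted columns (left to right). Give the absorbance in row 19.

24 rows total (6 × 4). Row 19: index ⌊(19-1)/4⌋ = 4 into sample_id → S038; (19-1) mod 4 = 2 into the melted columns → 510nm.
So row 19 is (S038, 510nm, 74.35); absorbance = 74.35.

74.35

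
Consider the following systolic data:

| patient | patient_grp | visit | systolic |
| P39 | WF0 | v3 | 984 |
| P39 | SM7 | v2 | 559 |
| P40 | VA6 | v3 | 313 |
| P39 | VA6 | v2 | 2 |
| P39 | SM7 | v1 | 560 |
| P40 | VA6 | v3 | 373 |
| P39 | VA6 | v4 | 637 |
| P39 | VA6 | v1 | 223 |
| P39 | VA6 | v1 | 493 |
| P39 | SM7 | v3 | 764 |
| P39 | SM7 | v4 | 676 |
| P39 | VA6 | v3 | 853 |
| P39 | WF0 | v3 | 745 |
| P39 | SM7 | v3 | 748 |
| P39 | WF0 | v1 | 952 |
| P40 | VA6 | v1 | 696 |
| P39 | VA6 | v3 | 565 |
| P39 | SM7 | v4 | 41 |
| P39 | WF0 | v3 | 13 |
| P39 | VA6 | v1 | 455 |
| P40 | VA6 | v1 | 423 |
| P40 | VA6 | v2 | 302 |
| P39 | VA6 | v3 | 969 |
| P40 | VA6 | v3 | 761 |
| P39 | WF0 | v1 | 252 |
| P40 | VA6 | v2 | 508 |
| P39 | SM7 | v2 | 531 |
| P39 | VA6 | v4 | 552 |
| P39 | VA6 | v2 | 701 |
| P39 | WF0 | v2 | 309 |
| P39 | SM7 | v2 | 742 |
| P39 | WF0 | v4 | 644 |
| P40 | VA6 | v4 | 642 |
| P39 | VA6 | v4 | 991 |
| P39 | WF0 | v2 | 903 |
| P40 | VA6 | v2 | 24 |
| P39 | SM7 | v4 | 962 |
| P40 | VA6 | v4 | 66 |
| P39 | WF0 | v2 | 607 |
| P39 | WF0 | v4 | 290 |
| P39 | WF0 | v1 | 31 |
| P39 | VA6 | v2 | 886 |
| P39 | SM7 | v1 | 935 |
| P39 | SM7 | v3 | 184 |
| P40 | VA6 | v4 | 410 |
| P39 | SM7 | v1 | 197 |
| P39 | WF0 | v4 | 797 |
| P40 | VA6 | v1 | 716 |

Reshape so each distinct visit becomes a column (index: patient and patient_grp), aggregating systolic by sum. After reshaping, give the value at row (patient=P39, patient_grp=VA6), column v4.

Rows with patient=P39, patient_grp=VA6 and visit=v4: systolic values are 637, 552, 991.
637 + 552 + 991 = 2180.

2180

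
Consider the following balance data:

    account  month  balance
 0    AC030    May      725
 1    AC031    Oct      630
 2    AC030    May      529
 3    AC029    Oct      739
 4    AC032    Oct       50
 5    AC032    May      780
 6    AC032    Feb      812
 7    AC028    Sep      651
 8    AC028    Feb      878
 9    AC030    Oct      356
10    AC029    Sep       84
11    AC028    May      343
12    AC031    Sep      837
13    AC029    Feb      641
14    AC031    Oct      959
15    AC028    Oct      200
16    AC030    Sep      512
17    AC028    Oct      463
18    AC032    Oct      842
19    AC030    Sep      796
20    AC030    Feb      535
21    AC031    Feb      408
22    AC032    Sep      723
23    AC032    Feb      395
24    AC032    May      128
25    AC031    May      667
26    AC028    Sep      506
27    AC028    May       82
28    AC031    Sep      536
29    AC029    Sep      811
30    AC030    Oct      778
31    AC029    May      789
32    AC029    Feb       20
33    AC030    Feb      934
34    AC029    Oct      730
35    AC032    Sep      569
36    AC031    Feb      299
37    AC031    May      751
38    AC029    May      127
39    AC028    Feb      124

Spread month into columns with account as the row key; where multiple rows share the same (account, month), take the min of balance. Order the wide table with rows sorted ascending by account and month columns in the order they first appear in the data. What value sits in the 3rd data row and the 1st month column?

With rows sorted ascending by account, row 3 is account=AC030. month columns in first-appearance order: May, Oct, Feb, Sep; column 1 is May.
Long rows with account=AC030, month=May: min(725, 529) = 529.

529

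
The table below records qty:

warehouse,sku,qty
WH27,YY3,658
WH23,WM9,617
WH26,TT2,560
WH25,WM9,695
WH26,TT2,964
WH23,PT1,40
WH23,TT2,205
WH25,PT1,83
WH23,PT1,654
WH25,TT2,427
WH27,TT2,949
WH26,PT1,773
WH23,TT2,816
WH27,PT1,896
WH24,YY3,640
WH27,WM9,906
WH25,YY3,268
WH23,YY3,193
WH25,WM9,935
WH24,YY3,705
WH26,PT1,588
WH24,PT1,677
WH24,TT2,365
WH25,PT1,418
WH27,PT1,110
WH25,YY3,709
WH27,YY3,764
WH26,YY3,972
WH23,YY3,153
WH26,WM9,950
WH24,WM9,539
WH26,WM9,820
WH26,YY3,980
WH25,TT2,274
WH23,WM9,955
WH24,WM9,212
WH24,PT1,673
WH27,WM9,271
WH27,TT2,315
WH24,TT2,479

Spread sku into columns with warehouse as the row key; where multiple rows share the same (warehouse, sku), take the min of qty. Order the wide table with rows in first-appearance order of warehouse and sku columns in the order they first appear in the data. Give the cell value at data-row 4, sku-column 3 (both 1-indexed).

With rows in first-appearance order of warehouse, row 4 is warehouse=WH25. sku columns in first-appearance order: YY3, WM9, TT2, PT1; column 3 is TT2.
Long rows with warehouse=WH25, sku=TT2: min(427, 274) = 274.

274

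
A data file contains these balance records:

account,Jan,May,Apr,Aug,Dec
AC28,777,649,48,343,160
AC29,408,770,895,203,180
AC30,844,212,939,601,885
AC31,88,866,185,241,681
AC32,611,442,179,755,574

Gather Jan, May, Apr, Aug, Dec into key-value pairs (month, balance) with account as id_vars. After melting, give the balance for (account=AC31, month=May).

866

Unpivoting turns each (account, wide-column) pair into one long row.
The wide cell at row AC31, column May holds 866, so the long row (AC31, May) has balance=866.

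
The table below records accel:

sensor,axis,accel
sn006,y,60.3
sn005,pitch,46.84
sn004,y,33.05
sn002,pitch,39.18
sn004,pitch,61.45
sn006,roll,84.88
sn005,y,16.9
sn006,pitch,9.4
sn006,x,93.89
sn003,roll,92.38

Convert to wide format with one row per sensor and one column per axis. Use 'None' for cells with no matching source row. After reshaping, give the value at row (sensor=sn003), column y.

No long-format row has sensor=sn003 and axis=y, so the cell is None.

None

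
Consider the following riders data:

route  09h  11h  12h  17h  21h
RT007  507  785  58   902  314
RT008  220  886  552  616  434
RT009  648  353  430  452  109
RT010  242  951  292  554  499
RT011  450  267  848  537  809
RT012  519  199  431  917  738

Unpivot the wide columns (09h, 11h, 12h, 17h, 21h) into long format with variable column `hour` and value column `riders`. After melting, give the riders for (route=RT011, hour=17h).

Unpivoting turns each (route, wide-column) pair into one long row.
The wide cell at row RT011, column 17h holds 537, so the long row (RT011, 17h) has riders=537.

537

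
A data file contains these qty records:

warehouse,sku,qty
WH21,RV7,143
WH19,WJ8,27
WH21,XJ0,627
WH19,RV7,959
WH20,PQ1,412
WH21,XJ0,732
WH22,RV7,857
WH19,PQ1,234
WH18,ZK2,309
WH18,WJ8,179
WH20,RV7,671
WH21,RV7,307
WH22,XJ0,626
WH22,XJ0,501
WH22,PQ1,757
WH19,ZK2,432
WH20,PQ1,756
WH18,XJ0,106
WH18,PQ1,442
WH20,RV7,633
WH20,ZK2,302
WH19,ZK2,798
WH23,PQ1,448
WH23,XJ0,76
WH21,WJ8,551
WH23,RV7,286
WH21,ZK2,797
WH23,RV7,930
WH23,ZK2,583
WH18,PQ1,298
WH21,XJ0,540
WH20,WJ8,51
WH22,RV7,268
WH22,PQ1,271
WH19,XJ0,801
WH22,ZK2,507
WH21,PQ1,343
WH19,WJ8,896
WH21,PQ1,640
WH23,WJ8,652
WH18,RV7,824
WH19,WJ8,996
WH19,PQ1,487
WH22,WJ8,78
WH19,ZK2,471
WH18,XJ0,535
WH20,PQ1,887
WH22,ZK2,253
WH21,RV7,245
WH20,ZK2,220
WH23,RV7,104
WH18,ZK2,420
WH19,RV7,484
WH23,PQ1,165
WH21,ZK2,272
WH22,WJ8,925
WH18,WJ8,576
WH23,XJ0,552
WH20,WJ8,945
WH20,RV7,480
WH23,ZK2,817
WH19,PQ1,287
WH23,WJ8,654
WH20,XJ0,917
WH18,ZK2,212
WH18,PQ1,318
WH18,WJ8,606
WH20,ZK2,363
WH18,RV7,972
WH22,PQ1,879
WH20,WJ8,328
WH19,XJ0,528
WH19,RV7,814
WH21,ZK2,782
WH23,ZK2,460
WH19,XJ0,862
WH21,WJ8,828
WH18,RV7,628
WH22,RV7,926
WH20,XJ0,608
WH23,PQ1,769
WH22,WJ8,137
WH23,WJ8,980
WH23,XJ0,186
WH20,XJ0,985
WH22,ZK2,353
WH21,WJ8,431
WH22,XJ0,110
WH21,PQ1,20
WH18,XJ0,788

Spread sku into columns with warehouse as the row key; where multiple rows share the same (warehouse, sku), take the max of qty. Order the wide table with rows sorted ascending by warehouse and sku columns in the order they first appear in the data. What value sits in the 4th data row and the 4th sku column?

640

With rows sorted ascending by warehouse, row 4 is warehouse=WH21. sku columns in first-appearance order: RV7, WJ8, XJ0, PQ1, ZK2; column 4 is PQ1.
Long rows with warehouse=WH21, sku=PQ1: max(343, 640, 20) = 640.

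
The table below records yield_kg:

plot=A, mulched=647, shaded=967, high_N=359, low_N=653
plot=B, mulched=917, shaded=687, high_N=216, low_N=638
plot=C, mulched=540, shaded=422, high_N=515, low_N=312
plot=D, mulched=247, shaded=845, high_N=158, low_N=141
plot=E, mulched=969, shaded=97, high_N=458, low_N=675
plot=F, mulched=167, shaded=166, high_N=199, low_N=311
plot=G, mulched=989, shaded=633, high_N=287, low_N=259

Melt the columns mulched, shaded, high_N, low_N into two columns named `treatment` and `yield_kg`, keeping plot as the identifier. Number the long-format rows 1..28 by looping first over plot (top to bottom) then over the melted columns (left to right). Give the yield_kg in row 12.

28 rows total (7 × 4). Row 12: index ⌊(12-1)/4⌋ = 2 into plot → C; (12-1) mod 4 = 3 into the melted columns → low_N.
So row 12 is (C, low_N, 312); yield_kg = 312.

312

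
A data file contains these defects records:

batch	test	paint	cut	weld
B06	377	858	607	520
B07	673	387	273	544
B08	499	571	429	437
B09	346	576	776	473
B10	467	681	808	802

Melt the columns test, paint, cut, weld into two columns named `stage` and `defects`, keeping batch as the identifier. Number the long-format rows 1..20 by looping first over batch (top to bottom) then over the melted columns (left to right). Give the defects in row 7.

273

20 rows total (5 × 4). Row 7: index ⌊(7-1)/4⌋ = 1 into batch → B07; (7-1) mod 4 = 2 into the melted columns → cut.
So row 7 is (B07, cut, 273); defects = 273.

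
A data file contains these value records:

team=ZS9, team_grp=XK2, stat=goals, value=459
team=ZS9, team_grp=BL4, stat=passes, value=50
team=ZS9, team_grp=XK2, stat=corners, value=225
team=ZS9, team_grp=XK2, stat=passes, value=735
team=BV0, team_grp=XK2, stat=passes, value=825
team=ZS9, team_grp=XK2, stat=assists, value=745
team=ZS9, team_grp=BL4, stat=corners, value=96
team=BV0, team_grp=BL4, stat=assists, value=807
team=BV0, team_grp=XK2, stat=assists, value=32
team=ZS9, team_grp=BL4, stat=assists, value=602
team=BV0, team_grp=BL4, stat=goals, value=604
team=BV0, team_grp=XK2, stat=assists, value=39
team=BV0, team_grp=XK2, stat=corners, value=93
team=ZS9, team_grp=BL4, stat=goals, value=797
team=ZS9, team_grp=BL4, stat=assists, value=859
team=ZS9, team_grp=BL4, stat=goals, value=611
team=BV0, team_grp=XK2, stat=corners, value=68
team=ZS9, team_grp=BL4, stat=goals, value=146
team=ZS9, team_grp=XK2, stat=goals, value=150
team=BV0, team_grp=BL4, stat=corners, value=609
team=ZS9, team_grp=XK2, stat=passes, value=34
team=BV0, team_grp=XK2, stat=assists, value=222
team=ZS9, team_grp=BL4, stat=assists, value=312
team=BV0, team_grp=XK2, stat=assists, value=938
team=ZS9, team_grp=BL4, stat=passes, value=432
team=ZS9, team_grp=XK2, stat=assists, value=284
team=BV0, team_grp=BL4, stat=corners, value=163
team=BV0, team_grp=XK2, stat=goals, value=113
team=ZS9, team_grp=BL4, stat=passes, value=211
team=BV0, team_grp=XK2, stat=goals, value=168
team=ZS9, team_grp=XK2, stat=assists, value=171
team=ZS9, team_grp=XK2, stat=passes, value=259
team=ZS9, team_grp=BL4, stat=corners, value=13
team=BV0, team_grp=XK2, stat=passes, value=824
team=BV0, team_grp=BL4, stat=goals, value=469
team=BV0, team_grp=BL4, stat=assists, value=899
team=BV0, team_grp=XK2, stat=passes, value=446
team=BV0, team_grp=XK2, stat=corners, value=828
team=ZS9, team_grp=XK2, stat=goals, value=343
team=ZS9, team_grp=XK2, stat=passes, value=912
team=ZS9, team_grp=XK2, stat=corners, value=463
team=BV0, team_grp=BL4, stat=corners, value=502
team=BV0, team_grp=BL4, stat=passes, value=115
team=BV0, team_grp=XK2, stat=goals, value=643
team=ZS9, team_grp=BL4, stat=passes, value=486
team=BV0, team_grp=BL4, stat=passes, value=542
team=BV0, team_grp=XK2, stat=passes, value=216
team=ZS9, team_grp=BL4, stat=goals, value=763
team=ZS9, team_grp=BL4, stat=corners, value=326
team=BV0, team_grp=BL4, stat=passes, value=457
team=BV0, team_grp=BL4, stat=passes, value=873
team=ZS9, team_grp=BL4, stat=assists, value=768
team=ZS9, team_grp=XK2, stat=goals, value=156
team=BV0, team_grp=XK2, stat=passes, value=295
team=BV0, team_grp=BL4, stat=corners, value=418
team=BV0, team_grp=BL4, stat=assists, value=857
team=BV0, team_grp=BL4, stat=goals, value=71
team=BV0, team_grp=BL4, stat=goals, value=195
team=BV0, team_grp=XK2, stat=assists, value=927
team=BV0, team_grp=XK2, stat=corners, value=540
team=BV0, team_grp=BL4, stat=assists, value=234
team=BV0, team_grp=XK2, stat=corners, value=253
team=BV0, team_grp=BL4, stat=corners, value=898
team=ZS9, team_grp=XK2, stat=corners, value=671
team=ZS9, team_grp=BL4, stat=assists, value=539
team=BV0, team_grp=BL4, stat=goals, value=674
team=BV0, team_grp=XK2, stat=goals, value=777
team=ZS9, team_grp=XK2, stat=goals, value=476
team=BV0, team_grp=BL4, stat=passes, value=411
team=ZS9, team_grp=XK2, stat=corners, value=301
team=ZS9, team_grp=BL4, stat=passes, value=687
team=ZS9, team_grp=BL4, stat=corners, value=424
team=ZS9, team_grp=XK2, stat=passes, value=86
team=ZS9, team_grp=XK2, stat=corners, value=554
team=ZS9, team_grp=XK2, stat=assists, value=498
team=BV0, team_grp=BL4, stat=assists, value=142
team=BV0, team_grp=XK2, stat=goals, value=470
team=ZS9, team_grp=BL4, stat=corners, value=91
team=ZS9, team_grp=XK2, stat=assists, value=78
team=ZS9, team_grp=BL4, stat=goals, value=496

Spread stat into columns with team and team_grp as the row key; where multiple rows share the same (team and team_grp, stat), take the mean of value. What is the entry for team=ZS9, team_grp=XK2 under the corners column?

442.80

Rows with team=ZS9, team_grp=XK2 and stat=corners: value values are 225, 463, 671, 301, 554.
(225 + 463 + 671 + 301 + 554) / 5 = 442.80.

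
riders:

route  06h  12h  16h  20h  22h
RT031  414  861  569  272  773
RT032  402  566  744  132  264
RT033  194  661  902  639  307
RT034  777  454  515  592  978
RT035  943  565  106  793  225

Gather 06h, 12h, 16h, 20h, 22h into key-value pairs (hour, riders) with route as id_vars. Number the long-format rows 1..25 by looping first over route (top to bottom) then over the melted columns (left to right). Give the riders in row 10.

264

25 rows total (5 × 5). Row 10: index ⌊(10-1)/5⌋ = 1 into route → RT032; (10-1) mod 5 = 4 into the melted columns → 22h.
So row 10 is (RT032, 22h, 264); riders = 264.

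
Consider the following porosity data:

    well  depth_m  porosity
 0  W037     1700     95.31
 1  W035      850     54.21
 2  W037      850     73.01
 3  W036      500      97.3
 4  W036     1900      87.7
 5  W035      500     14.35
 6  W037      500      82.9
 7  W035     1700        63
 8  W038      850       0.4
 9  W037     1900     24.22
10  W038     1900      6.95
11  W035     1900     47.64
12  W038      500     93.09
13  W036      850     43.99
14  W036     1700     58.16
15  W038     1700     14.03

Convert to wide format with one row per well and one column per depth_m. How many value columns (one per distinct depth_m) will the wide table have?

4

4 distinct depth_m values: 500, 850, 1700, 1900.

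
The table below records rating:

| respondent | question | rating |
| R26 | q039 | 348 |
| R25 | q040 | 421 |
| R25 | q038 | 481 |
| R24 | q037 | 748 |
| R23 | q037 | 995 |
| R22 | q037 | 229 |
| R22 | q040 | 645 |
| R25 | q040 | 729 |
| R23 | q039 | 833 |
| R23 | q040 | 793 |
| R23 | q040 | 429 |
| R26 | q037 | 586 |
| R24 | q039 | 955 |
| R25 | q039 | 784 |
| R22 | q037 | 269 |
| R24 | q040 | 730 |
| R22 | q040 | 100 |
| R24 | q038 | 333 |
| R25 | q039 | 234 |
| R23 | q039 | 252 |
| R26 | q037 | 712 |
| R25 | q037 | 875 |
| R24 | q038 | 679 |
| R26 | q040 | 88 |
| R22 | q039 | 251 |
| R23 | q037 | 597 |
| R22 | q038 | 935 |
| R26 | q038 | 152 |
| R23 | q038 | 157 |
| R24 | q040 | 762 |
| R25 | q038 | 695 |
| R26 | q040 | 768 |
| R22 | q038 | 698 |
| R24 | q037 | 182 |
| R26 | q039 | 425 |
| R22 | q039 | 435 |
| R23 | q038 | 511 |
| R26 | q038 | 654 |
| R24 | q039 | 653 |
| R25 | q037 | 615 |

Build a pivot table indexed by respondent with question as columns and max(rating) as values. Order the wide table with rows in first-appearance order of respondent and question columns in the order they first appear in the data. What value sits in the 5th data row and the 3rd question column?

With rows in first-appearance order of respondent, row 5 is respondent=R22. question columns in first-appearance order: q039, q040, q038, q037; column 3 is q038.
Long rows with respondent=R22, question=q038: max(935, 698) = 935.

935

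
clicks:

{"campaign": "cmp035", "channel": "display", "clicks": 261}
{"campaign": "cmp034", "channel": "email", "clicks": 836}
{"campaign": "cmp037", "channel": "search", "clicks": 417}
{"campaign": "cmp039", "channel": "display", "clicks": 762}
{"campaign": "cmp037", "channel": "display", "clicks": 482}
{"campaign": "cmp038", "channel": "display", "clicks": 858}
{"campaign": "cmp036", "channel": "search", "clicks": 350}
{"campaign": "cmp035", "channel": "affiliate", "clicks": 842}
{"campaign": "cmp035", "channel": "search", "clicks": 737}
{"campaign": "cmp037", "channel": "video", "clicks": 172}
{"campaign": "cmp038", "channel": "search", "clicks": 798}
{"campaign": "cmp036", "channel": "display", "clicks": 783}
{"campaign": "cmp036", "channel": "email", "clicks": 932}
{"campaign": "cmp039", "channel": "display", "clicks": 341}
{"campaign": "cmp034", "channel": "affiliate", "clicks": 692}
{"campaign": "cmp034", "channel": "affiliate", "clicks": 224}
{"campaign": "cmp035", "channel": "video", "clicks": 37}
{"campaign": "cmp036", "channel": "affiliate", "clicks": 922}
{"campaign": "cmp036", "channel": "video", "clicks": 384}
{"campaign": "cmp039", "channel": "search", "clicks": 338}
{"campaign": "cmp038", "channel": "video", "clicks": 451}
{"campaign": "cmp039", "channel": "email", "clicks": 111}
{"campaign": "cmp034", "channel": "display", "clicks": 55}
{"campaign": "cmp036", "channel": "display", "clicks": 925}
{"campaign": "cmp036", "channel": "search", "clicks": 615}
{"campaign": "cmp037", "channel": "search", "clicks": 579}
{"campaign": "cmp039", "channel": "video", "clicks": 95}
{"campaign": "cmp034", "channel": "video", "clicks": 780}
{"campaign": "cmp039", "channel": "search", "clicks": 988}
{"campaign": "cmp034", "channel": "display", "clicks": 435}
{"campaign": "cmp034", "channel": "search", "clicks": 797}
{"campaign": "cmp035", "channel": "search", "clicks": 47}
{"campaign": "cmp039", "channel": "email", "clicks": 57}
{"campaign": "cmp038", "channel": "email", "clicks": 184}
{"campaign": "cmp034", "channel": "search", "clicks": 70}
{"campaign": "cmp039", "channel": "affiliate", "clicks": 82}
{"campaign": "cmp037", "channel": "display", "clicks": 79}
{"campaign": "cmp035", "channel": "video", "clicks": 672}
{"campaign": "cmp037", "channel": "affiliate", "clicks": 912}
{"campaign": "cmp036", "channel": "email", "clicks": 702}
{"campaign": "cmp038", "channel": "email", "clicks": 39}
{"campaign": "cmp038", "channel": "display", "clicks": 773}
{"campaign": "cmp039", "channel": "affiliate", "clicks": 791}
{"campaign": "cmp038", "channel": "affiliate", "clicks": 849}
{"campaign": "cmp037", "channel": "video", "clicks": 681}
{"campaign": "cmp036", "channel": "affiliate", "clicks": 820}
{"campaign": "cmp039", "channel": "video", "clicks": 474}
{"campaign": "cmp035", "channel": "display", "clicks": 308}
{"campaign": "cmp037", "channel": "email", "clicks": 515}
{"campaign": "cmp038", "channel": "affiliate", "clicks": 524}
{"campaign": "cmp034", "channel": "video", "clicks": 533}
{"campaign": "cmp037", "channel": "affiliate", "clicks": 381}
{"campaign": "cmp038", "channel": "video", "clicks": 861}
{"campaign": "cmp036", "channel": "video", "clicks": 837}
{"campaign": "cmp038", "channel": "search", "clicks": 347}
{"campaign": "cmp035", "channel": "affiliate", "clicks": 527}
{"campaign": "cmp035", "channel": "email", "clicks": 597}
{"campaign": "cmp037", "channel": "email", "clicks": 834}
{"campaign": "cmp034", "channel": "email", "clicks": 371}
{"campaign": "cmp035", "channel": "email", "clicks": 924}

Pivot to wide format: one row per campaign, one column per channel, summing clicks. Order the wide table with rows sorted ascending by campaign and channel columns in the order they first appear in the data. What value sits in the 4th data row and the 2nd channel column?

1349

With rows sorted ascending by campaign, row 4 is campaign=cmp037. channel columns in first-appearance order: display, email, search, affiliate, video; column 2 is email.
Long rows with campaign=cmp037, channel=email: 515 + 834 = 1349.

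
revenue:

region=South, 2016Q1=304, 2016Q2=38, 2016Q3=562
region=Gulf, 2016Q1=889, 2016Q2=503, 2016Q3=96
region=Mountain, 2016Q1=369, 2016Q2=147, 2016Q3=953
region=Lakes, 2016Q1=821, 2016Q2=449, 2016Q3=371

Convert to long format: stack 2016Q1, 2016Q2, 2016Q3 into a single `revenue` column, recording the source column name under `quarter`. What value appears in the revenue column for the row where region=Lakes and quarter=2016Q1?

821

Unpivoting turns each (region, wide-column) pair into one long row.
The wide cell at row Lakes, column 2016Q1 holds 821, so the long row (Lakes, 2016Q1) has revenue=821.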